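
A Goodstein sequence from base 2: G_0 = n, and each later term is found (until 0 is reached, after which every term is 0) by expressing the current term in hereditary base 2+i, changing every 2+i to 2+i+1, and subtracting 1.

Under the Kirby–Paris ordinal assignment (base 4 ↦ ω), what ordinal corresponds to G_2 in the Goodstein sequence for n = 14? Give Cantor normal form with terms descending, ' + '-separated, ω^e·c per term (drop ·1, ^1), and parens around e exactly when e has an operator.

(0) 14|_2 = 2^(2 + 1) + 2^2 + 2 ↦ 3^(3 + 1) + 3^3 + 3|_3 = 111 ⇒ 110
(1) 110|_3 = 3^(3 + 1) + 3^3 + 2 ↦ 4^(4 + 1) + 4^4 + 2|_4 = 1282 ⇒ 1281
(2) 1281|_4 = 4^(4 + 1) + 4^4 + 1 ↦ 5^(5 + 1) + 5^5 + 1|_5 = 18751 ⇒ 18750

ω^(ω + 1) + ω^ω + 1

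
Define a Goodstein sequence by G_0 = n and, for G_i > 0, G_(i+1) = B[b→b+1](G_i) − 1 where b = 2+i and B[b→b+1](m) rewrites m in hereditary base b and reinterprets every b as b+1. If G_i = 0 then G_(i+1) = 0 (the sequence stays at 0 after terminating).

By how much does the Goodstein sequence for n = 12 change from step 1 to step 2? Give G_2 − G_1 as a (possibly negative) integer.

12 —HB2→ 2^(2 + 1) + 2^2 —bump→ 3^(3 + 1) + 3^3 = 108 —(−1)→ 107
107 —HB3→ 3^(3 + 1) + 2·3^2 + 2·3 + 2 —bump→ 4^(4 + 1) + 2·4^2 + 2·4 + 2 = 1066 —(−1)→ 1065

958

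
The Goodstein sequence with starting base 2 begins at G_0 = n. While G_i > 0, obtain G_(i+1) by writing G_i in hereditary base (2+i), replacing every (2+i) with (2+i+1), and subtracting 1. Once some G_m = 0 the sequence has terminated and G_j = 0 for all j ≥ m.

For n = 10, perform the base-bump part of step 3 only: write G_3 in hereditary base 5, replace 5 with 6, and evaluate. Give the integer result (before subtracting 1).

(0) 10|_2 = 2^(2 + 1) + 2 ↦ 3^(3 + 1) + 3|_3 = 84 ⇒ 83
(1) 83|_3 = 3^(3 + 1) + 2 ↦ 4^(4 + 1) + 2|_4 = 1026 ⇒ 1025
(2) 1025|_4 = 4^(4 + 1) + 1 ↦ 5^(5 + 1) + 1|_5 = 15626 ⇒ 15625
(3) 15625|_5 = 5^(5 + 1) ↦ 6^(6 + 1)|_6 = 279936 ⇒ 279935

279936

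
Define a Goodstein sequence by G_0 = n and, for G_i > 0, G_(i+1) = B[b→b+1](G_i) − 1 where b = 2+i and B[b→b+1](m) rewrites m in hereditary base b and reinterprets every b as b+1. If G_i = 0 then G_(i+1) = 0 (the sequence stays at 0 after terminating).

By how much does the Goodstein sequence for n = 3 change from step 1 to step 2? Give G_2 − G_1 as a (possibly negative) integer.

i=0: 3 = 2 + 1 (b=2); 2→3: 3 + 1 = 4; 4−1 = 3
i=1: 3 = 3 (b=3); 3→4: 4 = 4; 4−1 = 3

0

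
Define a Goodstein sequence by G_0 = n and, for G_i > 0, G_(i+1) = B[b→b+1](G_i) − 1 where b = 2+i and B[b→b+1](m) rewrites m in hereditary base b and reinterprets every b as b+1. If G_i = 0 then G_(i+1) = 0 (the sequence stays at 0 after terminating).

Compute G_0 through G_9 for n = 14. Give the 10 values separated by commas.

[0] 14 ≡ 2^(2 + 1) + 2^2 + 2 (base 2). Lift 3: 111. −1: 110.
[1] 110 ≡ 3^(3 + 1) + 3^3 + 2 (base 3). Lift 4: 1282. −1: 1281.
[2] 1281 ≡ 4^(4 + 1) + 4^4 + 1 (base 4). Lift 5: 18751. −1: 18750.
[3] 18750 ≡ 5^(5 + 1) + 5^5 (base 5). Lift 6: 326592. −1: 326591.
[4] 326591 ≡ 6^(6 + 1) + 5·6^5 + 5·6^4 + 5·6^3 + 5·6^2 + 5·6 + 5 (base 6). Lift 7: 5862841. −1: 5862840.
[5] 5862840 ≡ 7^(7 + 1) + 5·7^5 + 5·7^4 + 5·7^3 + 5·7^2 + 5·7 + 4 (base 7). Lift 8: 134404972. −1: 134404971.
[6] 134404971 ≡ 8^(8 + 1) + 5·8^5 + 5·8^4 + 5·8^3 + 5·8^2 + 5·8 + 3 (base 8). Lift 9: 3487116549. −1: 3487116548.
[7] 3487116548 ≡ 9^(9 + 1) + 5·9^5 + 5·9^4 + 5·9^3 + 5·9^2 + 5·9 + 2 (base 9). Lift 10: 100000555552. −1: 100000555551.
[8] 100000555551 ≡ 10^(10 + 1) + 5·10^5 + 5·10^4 + 5·10^3 + 5·10^2 + 5·10 + 1 (base 10). Lift 11: 3138429262497. −1: 3138429262496.

14, 110, 1281, 18750, 326591, 5862840, 134404971, 3487116548, 100000555551, 3138429262496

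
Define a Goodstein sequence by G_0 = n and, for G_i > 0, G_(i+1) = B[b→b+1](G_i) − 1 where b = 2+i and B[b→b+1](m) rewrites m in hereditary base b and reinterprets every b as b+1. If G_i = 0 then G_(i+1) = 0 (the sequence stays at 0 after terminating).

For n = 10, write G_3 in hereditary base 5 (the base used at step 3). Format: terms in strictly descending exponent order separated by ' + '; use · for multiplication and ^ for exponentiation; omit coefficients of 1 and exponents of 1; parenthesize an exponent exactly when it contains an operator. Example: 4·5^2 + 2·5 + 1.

i=0: 10 = 2^(2 + 1) + 2 (b=2); 2→3: 3^(3 + 1) + 3 = 84; 84−1 = 83
i=1: 83 = 3^(3 + 1) + 2 (b=3); 3→4: 4^(4 + 1) + 2 = 1026; 1026−1 = 1025
i=2: 1025 = 4^(4 + 1) + 1 (b=4); 4→5: 5^(5 + 1) + 1 = 15626; 15626−1 = 15625

5^(5 + 1)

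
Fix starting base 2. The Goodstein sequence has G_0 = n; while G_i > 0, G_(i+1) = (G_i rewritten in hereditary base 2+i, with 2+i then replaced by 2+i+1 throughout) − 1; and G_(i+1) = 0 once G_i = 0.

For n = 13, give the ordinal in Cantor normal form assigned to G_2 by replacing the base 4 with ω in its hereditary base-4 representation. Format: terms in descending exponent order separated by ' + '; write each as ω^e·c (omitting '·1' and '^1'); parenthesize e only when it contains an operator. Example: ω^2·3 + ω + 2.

ω^(ω + 1) + ω^3·3 + ω^2·3 + ω·3 + 3

13 —HB2→ 2^(2 + 1) + 2^2 + 1 —bump→ 3^(3 + 1) + 3^3 + 1 = 109 —(−1)→ 108
108 —HB3→ 3^(3 + 1) + 3^3 —bump→ 4^(4 + 1) + 4^4 = 1280 —(−1)→ 1279
1279 —HB4→ 4^(4 + 1) + 3·4^3 + 3·4^2 + 3·4 + 3 —bump→ 5^(5 + 1) + 3·5^3 + 3·5^2 + 3·5 + 3 = 16093 —(−1)→ 16092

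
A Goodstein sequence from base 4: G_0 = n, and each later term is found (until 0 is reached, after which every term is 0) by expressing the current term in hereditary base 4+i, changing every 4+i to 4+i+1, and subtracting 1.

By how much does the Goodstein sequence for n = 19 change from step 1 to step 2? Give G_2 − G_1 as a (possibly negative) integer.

[0] 19 ≡ 4^2 + 3 (base 4). Lift 5: 28. −1: 27.
[1] 27 ≡ 5^2 + 2 (base 5). Lift 6: 38. −1: 37.

10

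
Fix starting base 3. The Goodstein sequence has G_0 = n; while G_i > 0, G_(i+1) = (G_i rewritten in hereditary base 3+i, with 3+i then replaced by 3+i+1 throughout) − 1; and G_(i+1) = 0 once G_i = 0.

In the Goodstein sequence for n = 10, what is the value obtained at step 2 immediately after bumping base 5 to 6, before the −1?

(0) 10|_3 = 3^2 + 1 ↦ 4^2 + 1|_4 = 17 ⇒ 16
(1) 16|_4 = 4^2 ↦ 5^2|_5 = 25 ⇒ 24

28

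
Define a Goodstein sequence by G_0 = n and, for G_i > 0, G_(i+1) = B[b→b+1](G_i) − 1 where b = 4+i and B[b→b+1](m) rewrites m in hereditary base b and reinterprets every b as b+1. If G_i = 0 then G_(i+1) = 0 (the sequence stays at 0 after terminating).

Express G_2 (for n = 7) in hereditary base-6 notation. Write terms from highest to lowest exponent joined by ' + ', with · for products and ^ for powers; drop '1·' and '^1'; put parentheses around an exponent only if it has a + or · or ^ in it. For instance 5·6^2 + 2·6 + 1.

6 + 1

i=0: 7 = 4 + 3 (b=4); 4→5: 5 + 3 = 8; 8−1 = 7
i=1: 7 = 5 + 2 (b=5); 5→6: 6 + 2 = 8; 8−1 = 7
i=2: 7 = 6 + 1 (b=6); 6→7: 7 + 1 = 8; 8−1 = 7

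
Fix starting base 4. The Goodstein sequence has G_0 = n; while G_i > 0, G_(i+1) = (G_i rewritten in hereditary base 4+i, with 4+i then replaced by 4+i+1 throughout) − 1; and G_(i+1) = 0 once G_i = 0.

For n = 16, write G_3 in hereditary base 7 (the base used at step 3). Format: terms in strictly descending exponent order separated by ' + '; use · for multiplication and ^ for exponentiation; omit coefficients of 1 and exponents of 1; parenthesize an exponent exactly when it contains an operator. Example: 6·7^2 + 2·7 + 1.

4·7 + 2

step 0: 16 = 4^2; sub 5 for 4: 5^2; = 25; G_1 = 25−1 = 24
step 1: 24 = 4·5 + 4; sub 6 for 5: 4·6 + 4; = 28; G_2 = 28−1 = 27
step 2: 27 = 4·6 + 3; sub 7 for 6: 4·7 + 3; = 31; G_3 = 31−1 = 30
step 3: 30 = 4·7 + 2; sub 8 for 7: 4·8 + 2; = 34; G_4 = 34−1 = 33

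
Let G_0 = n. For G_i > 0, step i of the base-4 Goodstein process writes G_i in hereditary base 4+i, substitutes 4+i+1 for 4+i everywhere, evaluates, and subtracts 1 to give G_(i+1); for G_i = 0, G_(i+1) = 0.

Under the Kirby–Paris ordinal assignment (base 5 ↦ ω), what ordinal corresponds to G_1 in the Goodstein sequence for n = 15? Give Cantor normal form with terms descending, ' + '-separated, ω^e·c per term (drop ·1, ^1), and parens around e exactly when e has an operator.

ω·3 + 2

15 —HB4→ 3·4 + 3 —bump→ 3·5 + 3 = 18 —(−1)→ 17
17 —HB5→ 3·5 + 2 —bump→ 3·6 + 2 = 20 —(−1)→ 19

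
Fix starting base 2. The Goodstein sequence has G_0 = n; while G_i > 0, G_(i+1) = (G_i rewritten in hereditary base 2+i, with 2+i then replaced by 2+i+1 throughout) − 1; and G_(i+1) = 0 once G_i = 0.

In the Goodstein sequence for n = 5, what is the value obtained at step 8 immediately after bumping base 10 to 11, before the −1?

base 2: 5 = 2^2 + 1; at 3: 3^3 + 1 = 28; next = 27
base 3: 27 = 3^3; at 4: 4^4 = 256; next = 255
base 4: 255 = 3·4^3 + 3·4^2 + 3·4 + 3; at 5: 3·5^3 + 3·5^2 + 3·5 + 3 = 468; next = 467
base 5: 467 = 3·5^3 + 3·5^2 + 3·5 + 2; at 6: 3·6^3 + 3·6^2 + 3·6 + 2 = 776; next = 775
base 6: 775 = 3·6^3 + 3·6^2 + 3·6 + 1; at 7: 3·7^3 + 3·7^2 + 3·7 + 1 = 1198; next = 1197
base 7: 1197 = 3·7^3 + 3·7^2 + 3·7; at 8: 3·8^3 + 3·8^2 + 3·8 = 1752; next = 1751
base 8: 1751 = 3·8^3 + 3·8^2 + 2·8 + 7; at 9: 3·9^3 + 3·9^2 + 2·9 + 7 = 2455; next = 2454
base 9: 2454 = 3·9^3 + 3·9^2 + 2·9 + 6; at 10: 3·10^3 + 3·10^2 + 2·10 + 6 = 3326; next = 3325

4383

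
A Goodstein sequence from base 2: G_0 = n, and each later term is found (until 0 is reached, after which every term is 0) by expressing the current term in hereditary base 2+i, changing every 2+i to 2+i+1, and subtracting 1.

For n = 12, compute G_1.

[0] 12 ≡ 2^(2 + 1) + 2^2 (base 2). Lift 3: 108. −1: 107.
[1] 107 ≡ 3^(3 + 1) + 2·3^2 + 2·3 + 2 (base 3). Lift 4: 1066. −1: 1065.

107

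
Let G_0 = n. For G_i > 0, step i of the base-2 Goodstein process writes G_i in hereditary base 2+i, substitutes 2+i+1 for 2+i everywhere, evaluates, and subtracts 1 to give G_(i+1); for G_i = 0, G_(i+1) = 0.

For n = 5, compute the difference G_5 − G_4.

(0) 5|_2 = 2^2 + 1 ↦ 3^3 + 1|_3 = 28 ⇒ 27
(1) 27|_3 = 3^3 ↦ 4^4|_4 = 256 ⇒ 255
(2) 255|_4 = 3·4^3 + 3·4^2 + 3·4 + 3 ↦ 3·5^3 + 3·5^2 + 3·5 + 3|_5 = 468 ⇒ 467
(3) 467|_5 = 3·5^3 + 3·5^2 + 3·5 + 2 ↦ 3·6^3 + 3·6^2 + 3·6 + 2|_6 = 776 ⇒ 775
(4) 775|_6 = 3·6^3 + 3·6^2 + 3·6 + 1 ↦ 3·7^3 + 3·7^2 + 3·7 + 1|_7 = 1198 ⇒ 1197

422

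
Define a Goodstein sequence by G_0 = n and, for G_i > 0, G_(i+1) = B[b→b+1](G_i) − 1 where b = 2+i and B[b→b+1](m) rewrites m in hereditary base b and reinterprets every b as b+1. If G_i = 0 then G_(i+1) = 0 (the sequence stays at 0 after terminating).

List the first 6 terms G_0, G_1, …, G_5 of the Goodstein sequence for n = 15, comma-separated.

[0] 15 ≡ 2^(2 + 1) + 2^2 + 2 + 1 (base 2). Lift 3: 112. −1: 111.
[1] 111 ≡ 3^(3 + 1) + 3^3 + 3 (base 3). Lift 4: 1284. −1: 1283.
[2] 1283 ≡ 4^(4 + 1) + 4^4 + 3 (base 4). Lift 5: 18753. −1: 18752.
[3] 18752 ≡ 5^(5 + 1) + 5^5 + 2 (base 5). Lift 6: 326594. −1: 326593.
[4] 326593 ≡ 6^(6 + 1) + 6^6 + 1 (base 6). Lift 7: 6588345. −1: 6588344.

15, 111, 1283, 18752, 326593, 6588344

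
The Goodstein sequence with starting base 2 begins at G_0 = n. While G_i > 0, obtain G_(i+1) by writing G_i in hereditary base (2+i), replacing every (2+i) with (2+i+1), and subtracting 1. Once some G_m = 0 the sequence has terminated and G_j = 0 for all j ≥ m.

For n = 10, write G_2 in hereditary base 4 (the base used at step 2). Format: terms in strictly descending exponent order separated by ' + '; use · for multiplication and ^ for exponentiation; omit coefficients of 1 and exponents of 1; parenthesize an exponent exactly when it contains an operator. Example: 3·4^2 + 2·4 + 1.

10 —HB2→ 2^(2 + 1) + 2 —bump→ 3^(3 + 1) + 3 = 84 —(−1)→ 83
83 —HB3→ 3^(3 + 1) + 2 —bump→ 4^(4 + 1) + 2 = 1026 —(−1)→ 1025
1025 —HB4→ 4^(4 + 1) + 1 —bump→ 5^(5 + 1) + 1 = 15626 —(−1)→ 15625

4^(4 + 1) + 1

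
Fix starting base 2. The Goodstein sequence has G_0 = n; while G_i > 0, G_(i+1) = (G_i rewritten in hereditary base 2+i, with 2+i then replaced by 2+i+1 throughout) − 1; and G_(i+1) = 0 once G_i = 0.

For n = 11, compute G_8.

70077777775

11 —HB2→ 2^(2 + 1) + 2 + 1 —bump→ 3^(3 + 1) + 3 + 1 = 85 —(−1)→ 84
84 —HB3→ 3^(3 + 1) + 3 —bump→ 4^(4 + 1) + 4 = 1028 —(−1)→ 1027
1027 —HB4→ 4^(4 + 1) + 3 —bump→ 5^(5 + 1) + 3 = 15628 —(−1)→ 15627
15627 —HB5→ 5^(5 + 1) + 2 —bump→ 6^(6 + 1) + 2 = 279938 —(−1)→ 279937
279937 —HB6→ 6^(6 + 1) + 1 —bump→ 7^(7 + 1) + 1 = 5764802 —(−1)→ 5764801
5764801 —HB7→ 7^(7 + 1) —bump→ 8^(8 + 1) = 134217728 —(−1)→ 134217727
134217727 —HB8→ 7·8^8 + 7·8^7 + 7·8^6 + 7·8^5 + 7·8^4 + 7·8^3 + 7·8^2 + 7·8 + 7 —bump→ 7·9^9 + 7·9^7 + 7·9^6 + 7·9^5 + 7·9^4 + 7·9^3 + 7·9^2 + 7·9 + 7 = 2749609303 —(−1)→ 2749609302
2749609302 —HB9→ 7·9^9 + 7·9^7 + 7·9^6 + 7·9^5 + 7·9^4 + 7·9^3 + 7·9^2 + 7·9 + 6 —bump→ 7·10^10 + 7·10^7 + 7·10^6 + 7·10^5 + 7·10^4 + 7·10^3 + 7·10^2 + 7·10 + 6 = 70077777776 —(−1)→ 70077777775
70077777775 —HB10→ 7·10^10 + 7·10^7 + 7·10^6 + 7·10^5 + 7·10^4 + 7·10^3 + 7·10^2 + 7·10 + 5 —bump→ 7·11^11 + 7·11^7 + 7·11^6 + 7·11^5 + 7·11^4 + 7·11^3 + 7·11^2 + 7·11 + 5 = 1997331745491 —(−1)→ 1997331745490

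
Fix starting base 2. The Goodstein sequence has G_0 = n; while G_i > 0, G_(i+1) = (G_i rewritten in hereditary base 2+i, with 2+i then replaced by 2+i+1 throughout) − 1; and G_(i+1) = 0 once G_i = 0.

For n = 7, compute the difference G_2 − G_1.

229

G_0=7  [base 2] 2^2 + 2 + 1  →[2↦3]→  3^3 + 3 + 1 = 31  −1 ⇒ G_1=30
G_1=30  [base 3] 3^3 + 3  →[3↦4]→  4^4 + 4 = 260  −1 ⇒ G_2=259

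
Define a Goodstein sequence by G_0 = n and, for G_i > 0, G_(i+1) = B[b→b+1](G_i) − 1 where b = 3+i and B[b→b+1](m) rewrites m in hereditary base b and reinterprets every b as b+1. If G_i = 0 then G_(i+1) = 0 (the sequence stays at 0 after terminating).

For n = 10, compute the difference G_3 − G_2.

3

base 3: 10 = 3^2 + 1; at 4: 4^2 + 1 = 17; next = 16
base 4: 16 = 4^2; at 5: 5^2 = 25; next = 24
base 5: 24 = 4·5 + 4; at 6: 4·6 + 4 = 28; next = 27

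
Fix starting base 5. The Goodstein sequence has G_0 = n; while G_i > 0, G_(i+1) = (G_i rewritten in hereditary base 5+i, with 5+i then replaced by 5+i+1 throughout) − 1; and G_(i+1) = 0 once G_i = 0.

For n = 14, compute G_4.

18

[0] 14 ≡ 2·5 + 4 (base 5). Lift 6: 16. −1: 15.
[1] 15 ≡ 2·6 + 3 (base 6). Lift 7: 17. −1: 16.
[2] 16 ≡ 2·7 + 2 (base 7). Lift 8: 18. −1: 17.
[3] 17 ≡ 2·8 + 1 (base 8). Lift 9: 19. −1: 18.
[4] 18 ≡ 2·9 (base 9). Lift 10: 20. −1: 19.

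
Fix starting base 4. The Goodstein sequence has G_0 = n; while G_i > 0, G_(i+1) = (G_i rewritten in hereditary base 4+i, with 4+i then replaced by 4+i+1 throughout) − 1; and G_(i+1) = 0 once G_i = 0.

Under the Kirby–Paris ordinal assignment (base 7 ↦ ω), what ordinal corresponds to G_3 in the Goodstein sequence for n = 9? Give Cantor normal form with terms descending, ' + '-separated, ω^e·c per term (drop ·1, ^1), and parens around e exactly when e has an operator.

G_0 = 9. HB_4(9) = 2·4 + 1. Bump = 11. G_1 = 10.
G_1 = 10. HB_5(10) = 2·5. Bump = 12. G_2 = 11.
G_2 = 11. HB_6(11) = 6 + 5. Bump = 12. G_3 = 11.

ω + 4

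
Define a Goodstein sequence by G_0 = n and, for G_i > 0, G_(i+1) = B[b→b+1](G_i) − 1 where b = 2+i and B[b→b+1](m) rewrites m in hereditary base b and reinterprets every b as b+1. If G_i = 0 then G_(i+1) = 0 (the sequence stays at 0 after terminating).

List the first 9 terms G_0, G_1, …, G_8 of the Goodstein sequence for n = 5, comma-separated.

[0] 5 ≡ 2^2 + 1 (base 2). Lift 3: 28. −1: 27.
[1] 27 ≡ 3^3 (base 3). Lift 4: 256. −1: 255.
[2] 255 ≡ 3·4^3 + 3·4^2 + 3·4 + 3 (base 4). Lift 5: 468. −1: 467.
[3] 467 ≡ 3·5^3 + 3·5^2 + 3·5 + 2 (base 5). Lift 6: 776. −1: 775.
[4] 775 ≡ 3·6^3 + 3·6^2 + 3·6 + 1 (base 6). Lift 7: 1198. −1: 1197.
[5] 1197 ≡ 3·7^3 + 3·7^2 + 3·7 (base 7). Lift 8: 1752. −1: 1751.
[6] 1751 ≡ 3·8^3 + 3·8^2 + 2·8 + 7 (base 8). Lift 9: 2455. −1: 2454.
[7] 2454 ≡ 3·9^3 + 3·9^2 + 2·9 + 6 (base 9). Lift 10: 3326. −1: 3325.

5, 27, 255, 467, 775, 1197, 1751, 2454, 3325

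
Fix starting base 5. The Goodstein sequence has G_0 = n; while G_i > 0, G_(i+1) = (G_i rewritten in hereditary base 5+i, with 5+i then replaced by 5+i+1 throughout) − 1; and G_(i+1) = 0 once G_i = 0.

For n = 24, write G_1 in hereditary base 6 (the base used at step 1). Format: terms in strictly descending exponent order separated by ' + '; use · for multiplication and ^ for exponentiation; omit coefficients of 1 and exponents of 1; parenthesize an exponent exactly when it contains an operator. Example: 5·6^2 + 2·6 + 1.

step 0: 24 = 4·5 + 4; sub 6 for 5: 4·6 + 4; = 28; G_1 = 28−1 = 27
step 1: 27 = 4·6 + 3; sub 7 for 6: 4·7 + 3; = 31; G_2 = 31−1 = 30

4·6 + 3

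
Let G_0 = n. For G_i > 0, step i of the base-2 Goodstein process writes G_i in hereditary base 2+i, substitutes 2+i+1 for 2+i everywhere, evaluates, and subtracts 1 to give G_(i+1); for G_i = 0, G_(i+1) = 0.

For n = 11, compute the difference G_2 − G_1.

943

G_0=11  [base 2] 2^(2 + 1) + 2 + 1  →[2↦3]→  3^(3 + 1) + 3 + 1 = 85  −1 ⇒ G_1=84
G_1=84  [base 3] 3^(3 + 1) + 3  →[3↦4]→  4^(4 + 1) + 4 = 1028  −1 ⇒ G_2=1027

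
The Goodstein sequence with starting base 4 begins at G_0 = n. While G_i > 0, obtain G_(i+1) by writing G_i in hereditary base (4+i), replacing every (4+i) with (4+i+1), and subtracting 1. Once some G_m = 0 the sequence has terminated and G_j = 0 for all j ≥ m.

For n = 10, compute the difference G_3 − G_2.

i=0: 10 = 2·4 + 2 (b=4); 4→5: 2·5 + 2 = 12; 12−1 = 11
i=1: 11 = 2·5 + 1 (b=5); 5→6: 2·6 + 1 = 13; 13−1 = 12
i=2: 12 = 2·6 (b=6); 6→7: 2·7 = 14; 14−1 = 13

1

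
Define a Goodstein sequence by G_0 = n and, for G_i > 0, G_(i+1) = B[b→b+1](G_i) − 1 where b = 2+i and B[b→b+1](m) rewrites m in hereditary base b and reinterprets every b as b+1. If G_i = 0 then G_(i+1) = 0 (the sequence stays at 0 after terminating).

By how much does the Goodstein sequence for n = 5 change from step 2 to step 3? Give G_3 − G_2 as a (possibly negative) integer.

(0) 5|_2 = 2^2 + 1 ↦ 3^3 + 1|_3 = 28 ⇒ 27
(1) 27|_3 = 3^3 ↦ 4^4|_4 = 256 ⇒ 255
(2) 255|_4 = 3·4^3 + 3·4^2 + 3·4 + 3 ↦ 3·5^3 + 3·5^2 + 3·5 + 3|_5 = 468 ⇒ 467

212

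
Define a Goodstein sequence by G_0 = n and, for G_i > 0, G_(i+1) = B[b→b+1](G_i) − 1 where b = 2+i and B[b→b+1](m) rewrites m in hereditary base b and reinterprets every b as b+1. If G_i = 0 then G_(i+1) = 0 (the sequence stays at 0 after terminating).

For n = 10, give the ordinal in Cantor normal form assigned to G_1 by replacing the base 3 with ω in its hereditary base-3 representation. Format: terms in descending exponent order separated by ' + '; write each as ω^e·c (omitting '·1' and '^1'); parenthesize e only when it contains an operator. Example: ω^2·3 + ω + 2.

ω^(ω + 1) + 2

G_0=10  [base 2] 2^(2 + 1) + 2  →[2↦3]→  3^(3 + 1) + 3 = 84  −1 ⇒ G_1=83
G_1=83  [base 3] 3^(3 + 1) + 2  →[3↦4]→  4^(4 + 1) + 2 = 1026  −1 ⇒ G_2=1025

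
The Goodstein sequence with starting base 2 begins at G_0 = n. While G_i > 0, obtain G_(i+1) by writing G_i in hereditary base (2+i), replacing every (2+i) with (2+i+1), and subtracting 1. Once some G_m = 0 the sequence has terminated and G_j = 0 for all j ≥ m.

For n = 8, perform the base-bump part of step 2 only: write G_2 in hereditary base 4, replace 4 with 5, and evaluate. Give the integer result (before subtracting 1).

G_0 = 8. HB_2(8) = 2^(2 + 1). Bump = 81. G_1 = 80.
G_1 = 80. HB_3(80) = 2·3^3 + 2·3^2 + 2·3 + 2. Bump = 554. G_2 = 553.
G_2 = 553. HB_4(553) = 2·4^4 + 2·4^2 + 2·4 + 1. Bump = 6311. G_3 = 6310.

6311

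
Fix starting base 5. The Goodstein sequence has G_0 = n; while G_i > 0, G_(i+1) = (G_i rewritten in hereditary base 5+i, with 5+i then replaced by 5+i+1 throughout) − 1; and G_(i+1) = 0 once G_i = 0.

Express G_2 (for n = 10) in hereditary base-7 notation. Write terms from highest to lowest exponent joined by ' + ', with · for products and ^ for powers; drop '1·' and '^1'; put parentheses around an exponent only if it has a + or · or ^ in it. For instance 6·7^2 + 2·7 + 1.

i=0: 10 = 2·5 (b=5); 5→6: 2·6 = 12; 12−1 = 11
i=1: 11 = 6 + 5 (b=6); 6→7: 7 + 5 = 12; 12−1 = 11
i=2: 11 = 7 + 4 (b=7); 7→8: 8 + 4 = 12; 12−1 = 11

7 + 4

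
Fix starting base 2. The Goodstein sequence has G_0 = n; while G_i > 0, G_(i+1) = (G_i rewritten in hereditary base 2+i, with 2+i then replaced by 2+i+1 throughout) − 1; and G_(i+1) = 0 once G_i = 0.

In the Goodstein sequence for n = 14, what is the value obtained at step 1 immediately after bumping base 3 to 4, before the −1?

G_0=14  [base 2] 2^(2 + 1) + 2^2 + 2  →[2↦3]→  3^(3 + 1) + 3^3 + 3 = 111  −1 ⇒ G_1=110
G_1=110  [base 3] 3^(3 + 1) + 3^3 + 2  →[3↦4]→  4^(4 + 1) + 4^4 + 2 = 1282  −1 ⇒ G_2=1281

1282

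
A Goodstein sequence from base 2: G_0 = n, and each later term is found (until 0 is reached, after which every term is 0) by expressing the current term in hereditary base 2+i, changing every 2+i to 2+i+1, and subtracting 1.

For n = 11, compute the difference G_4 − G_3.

i=0: 11 = 2^(2 + 1) + 2 + 1 (b=2); 2→3: 3^(3 + 1) + 3 + 1 = 85; 85−1 = 84
i=1: 84 = 3^(3 + 1) + 3 (b=3); 3→4: 4^(4 + 1) + 4 = 1028; 1028−1 = 1027
i=2: 1027 = 4^(4 + 1) + 3 (b=4); 4→5: 5^(5 + 1) + 3 = 15628; 15628−1 = 15627
i=3: 15627 = 5^(5 + 1) + 2 (b=5); 5→6: 6^(6 + 1) + 2 = 279938; 279938−1 = 279937

264310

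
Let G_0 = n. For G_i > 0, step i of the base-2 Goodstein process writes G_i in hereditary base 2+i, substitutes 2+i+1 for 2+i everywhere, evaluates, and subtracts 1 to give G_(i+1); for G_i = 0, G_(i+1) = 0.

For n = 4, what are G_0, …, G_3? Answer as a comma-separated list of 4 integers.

i=0: 4 = 2^2 (b=2); 2→3: 3^3 = 27; 27−1 = 26
i=1: 26 = 2·3^2 + 2·3 + 2 (b=3); 3→4: 2·4^2 + 2·4 + 2 = 42; 42−1 = 41
i=2: 41 = 2·4^2 + 2·4 + 1 (b=4); 4→5: 2·5^2 + 2·5 + 1 = 61; 61−1 = 60

4, 26, 41, 60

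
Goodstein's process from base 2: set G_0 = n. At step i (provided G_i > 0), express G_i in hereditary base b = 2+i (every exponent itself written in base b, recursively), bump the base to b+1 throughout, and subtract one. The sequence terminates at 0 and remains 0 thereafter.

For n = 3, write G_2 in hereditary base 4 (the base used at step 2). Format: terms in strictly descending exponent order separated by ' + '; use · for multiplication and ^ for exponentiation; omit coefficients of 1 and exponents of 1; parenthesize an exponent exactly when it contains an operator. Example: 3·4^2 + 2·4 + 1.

base 2: 3 = 2 + 1; at 3: 3 + 1 = 4; next = 3
base 3: 3 = 3; at 4: 4 = 4; next = 3
base 4: 3 = 3; at 5: 3 = 3; next = 2

3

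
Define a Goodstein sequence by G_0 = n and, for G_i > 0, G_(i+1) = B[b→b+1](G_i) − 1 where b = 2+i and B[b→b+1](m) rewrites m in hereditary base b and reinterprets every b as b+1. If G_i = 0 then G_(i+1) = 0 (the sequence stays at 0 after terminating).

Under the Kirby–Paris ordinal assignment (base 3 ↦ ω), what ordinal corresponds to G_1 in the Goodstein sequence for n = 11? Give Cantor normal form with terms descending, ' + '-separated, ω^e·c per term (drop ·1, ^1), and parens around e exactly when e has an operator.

11 —HB2→ 2^(2 + 1) + 2 + 1 —bump→ 3^(3 + 1) + 3 + 1 = 85 —(−1)→ 84
84 —HB3→ 3^(3 + 1) + 3 —bump→ 4^(4 + 1) + 4 = 1028 —(−1)→ 1027

ω^(ω + 1) + ω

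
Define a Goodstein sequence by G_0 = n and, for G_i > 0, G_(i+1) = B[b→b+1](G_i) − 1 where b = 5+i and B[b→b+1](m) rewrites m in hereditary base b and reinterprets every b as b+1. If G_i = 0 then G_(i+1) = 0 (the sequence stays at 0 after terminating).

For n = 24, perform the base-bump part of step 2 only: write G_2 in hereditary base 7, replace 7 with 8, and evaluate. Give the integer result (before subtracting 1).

34

[0] 24 ≡ 4·5 + 4 (base 5). Lift 6: 28. −1: 27.
[1] 27 ≡ 4·6 + 3 (base 6). Lift 7: 31. −1: 30.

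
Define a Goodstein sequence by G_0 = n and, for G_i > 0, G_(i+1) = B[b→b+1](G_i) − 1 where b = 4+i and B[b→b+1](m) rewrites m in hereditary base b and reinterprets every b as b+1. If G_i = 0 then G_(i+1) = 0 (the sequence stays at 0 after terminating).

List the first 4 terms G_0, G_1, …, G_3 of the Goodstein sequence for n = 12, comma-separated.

i=0: 12 = 3·4 (b=4); 4→5: 3·5 = 15; 15−1 = 14
i=1: 14 = 2·5 + 4 (b=5); 5→6: 2·6 + 4 = 16; 16−1 = 15
i=2: 15 = 2·6 + 3 (b=6); 6→7: 2·7 + 3 = 17; 17−1 = 16

12, 14, 15, 16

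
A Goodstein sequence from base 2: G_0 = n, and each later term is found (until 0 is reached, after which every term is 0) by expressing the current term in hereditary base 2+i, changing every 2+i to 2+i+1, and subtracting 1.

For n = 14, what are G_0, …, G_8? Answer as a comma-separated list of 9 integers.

14, 110, 1281, 18750, 326591, 5862840, 134404971, 3487116548, 100000555551

base 2: 14 = 2^(2 + 1) + 2^2 + 2; at 3: 3^(3 + 1) + 3^3 + 3 = 111; next = 110
base 3: 110 = 3^(3 + 1) + 3^3 + 2; at 4: 4^(4 + 1) + 4^4 + 2 = 1282; next = 1281
base 4: 1281 = 4^(4 + 1) + 4^4 + 1; at 5: 5^(5 + 1) + 5^5 + 1 = 18751; next = 18750
base 5: 18750 = 5^(5 + 1) + 5^5; at 6: 6^(6 + 1) + 6^6 = 326592; next = 326591
base 6: 326591 = 6^(6 + 1) + 5·6^5 + 5·6^4 + 5·6^3 + 5·6^2 + 5·6 + 5; at 7: 7^(7 + 1) + 5·7^5 + 5·7^4 + 5·7^3 + 5·7^2 + 5·7 + 5 = 5862841; next = 5862840
base 7: 5862840 = 7^(7 + 1) + 5·7^5 + 5·7^4 + 5·7^3 + 5·7^2 + 5·7 + 4; at 8: 8^(8 + 1) + 5·8^5 + 5·8^4 + 5·8^3 + 5·8^2 + 5·8 + 4 = 134404972; next = 134404971
base 8: 134404971 = 8^(8 + 1) + 5·8^5 + 5·8^4 + 5·8^3 + 5·8^2 + 5·8 + 3; at 9: 9^(9 + 1) + 5·9^5 + 5·9^4 + 5·9^3 + 5·9^2 + 5·9 + 3 = 3487116549; next = 3487116548
base 9: 3487116548 = 9^(9 + 1) + 5·9^5 + 5·9^4 + 5·9^3 + 5·9^2 + 5·9 + 2; at 10: 10^(10 + 1) + 5·10^5 + 5·10^4 + 5·10^3 + 5·10^2 + 5·10 + 2 = 100000555552; next = 100000555551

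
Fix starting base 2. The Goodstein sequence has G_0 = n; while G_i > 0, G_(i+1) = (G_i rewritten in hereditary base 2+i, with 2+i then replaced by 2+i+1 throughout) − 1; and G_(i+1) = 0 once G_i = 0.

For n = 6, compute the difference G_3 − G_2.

(0) 6|_2 = 2^2 + 2 ↦ 3^3 + 3|_3 = 30 ⇒ 29
(1) 29|_3 = 3^3 + 2 ↦ 4^4 + 2|_4 = 258 ⇒ 257
(2) 257|_4 = 4^4 + 1 ↦ 5^5 + 1|_5 = 3126 ⇒ 3125

2868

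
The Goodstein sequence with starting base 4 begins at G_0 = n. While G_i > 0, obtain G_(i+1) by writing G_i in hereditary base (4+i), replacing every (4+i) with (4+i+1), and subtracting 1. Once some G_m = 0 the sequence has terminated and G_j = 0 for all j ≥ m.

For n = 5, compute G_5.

2

[0] 5 ≡ 4 + 1 (base 4). Lift 5: 6. −1: 5.
[1] 5 ≡ 5 (base 5). Lift 6: 6. −1: 5.
[2] 5 ≡ 5 (base 6). Lift 7: 5. −1: 4.
[3] 4 ≡ 4 (base 7). Lift 8: 4. −1: 3.
[4] 3 ≡ 3 (base 8). Lift 9: 3. −1: 2.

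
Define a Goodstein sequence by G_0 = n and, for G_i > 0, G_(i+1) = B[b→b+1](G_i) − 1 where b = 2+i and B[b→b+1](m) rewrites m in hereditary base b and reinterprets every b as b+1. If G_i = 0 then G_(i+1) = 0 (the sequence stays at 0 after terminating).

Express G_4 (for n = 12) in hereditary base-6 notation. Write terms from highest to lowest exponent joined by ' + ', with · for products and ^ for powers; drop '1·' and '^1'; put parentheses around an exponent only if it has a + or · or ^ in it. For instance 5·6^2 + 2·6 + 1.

i=0: 12 = 2^(2 + 1) + 2^2 (b=2); 2→3: 3^(3 + 1) + 3^3 = 108; 108−1 = 107
i=1: 107 = 3^(3 + 1) + 2·3^2 + 2·3 + 2 (b=3); 3→4: 4^(4 + 1) + 2·4^2 + 2·4 + 2 = 1066; 1066−1 = 1065
i=2: 1065 = 4^(4 + 1) + 2·4^2 + 2·4 + 1 (b=4); 4→5: 5^(5 + 1) + 2·5^2 + 2·5 + 1 = 15686; 15686−1 = 15685
i=3: 15685 = 5^(5 + 1) + 2·5^2 + 2·5 (b=5); 5→6: 6^(6 + 1) + 2·6^2 + 2·6 = 280020; 280020−1 = 280019

6^(6 + 1) + 2·6^2 + 6 + 5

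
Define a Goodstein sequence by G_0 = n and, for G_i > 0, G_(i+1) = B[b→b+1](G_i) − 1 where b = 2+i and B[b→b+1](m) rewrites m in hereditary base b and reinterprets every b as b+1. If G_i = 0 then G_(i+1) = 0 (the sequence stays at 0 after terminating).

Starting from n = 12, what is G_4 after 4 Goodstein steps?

G_0=12  [base 2] 2^(2 + 1) + 2^2  →[2↦3]→  3^(3 + 1) + 3^3 = 108  −1 ⇒ G_1=107
G_1=107  [base 3] 3^(3 + 1) + 2·3^2 + 2·3 + 2  →[3↦4]→  4^(4 + 1) + 2·4^2 + 2·4 + 2 = 1066  −1 ⇒ G_2=1065
G_2=1065  [base 4] 4^(4 + 1) + 2·4^2 + 2·4 + 1  →[4↦5]→  5^(5 + 1) + 2·5^2 + 2·5 + 1 = 15686  −1 ⇒ G_3=15685
G_3=15685  [base 5] 5^(5 + 1) + 2·5^2 + 2·5  →[5↦6]→  6^(6 + 1) + 2·6^2 + 2·6 = 280020  −1 ⇒ G_4=280019
G_4=280019  [base 6] 6^(6 + 1) + 2·6^2 + 6 + 5  →[6↦7]→  7^(7 + 1) + 2·7^2 + 7 + 5 = 5764911  −1 ⇒ G_5=5764910

280019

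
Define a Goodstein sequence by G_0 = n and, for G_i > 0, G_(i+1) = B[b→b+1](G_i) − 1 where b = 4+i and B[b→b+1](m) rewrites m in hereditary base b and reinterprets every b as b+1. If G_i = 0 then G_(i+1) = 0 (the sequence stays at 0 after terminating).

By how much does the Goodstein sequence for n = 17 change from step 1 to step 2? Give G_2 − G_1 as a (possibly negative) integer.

10

(0) 17|_4 = 4^2 + 1 ↦ 5^2 + 1|_5 = 26 ⇒ 25
(1) 25|_5 = 5^2 ↦ 6^2|_6 = 36 ⇒ 35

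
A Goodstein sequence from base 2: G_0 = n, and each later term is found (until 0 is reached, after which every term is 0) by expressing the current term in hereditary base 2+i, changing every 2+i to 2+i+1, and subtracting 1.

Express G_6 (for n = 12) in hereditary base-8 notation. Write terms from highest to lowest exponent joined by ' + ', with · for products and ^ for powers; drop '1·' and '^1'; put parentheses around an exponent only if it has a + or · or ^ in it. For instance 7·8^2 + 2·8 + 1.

8^(8 + 1) + 2·8^2 + 8 + 3

G_0=12  [base 2] 2^(2 + 1) + 2^2  →[2↦3]→  3^(3 + 1) + 3^3 = 108  −1 ⇒ G_1=107
G_1=107  [base 3] 3^(3 + 1) + 2·3^2 + 2·3 + 2  →[3↦4]→  4^(4 + 1) + 2·4^2 + 2·4 + 2 = 1066  −1 ⇒ G_2=1065
G_2=1065  [base 4] 4^(4 + 1) + 2·4^2 + 2·4 + 1  →[4↦5]→  5^(5 + 1) + 2·5^2 + 2·5 + 1 = 15686  −1 ⇒ G_3=15685
G_3=15685  [base 5] 5^(5 + 1) + 2·5^2 + 2·5  →[5↦6]→  6^(6 + 1) + 2·6^2 + 2·6 = 280020  −1 ⇒ G_4=280019
G_4=280019  [base 6] 6^(6 + 1) + 2·6^2 + 6 + 5  →[6↦7]→  7^(7 + 1) + 2·7^2 + 7 + 5 = 5764911  −1 ⇒ G_5=5764910
G_5=5764910  [base 7] 7^(7 + 1) + 2·7^2 + 7 + 4  →[7↦8]→  8^(8 + 1) + 2·8^2 + 8 + 4 = 134217868  −1 ⇒ G_6=134217867
G_6=134217867  [base 8] 8^(8 + 1) + 2·8^2 + 8 + 3  →[8↦9]→  9^(9 + 1) + 2·9^2 + 9 + 3 = 3486784575  −1 ⇒ G_7=3486784574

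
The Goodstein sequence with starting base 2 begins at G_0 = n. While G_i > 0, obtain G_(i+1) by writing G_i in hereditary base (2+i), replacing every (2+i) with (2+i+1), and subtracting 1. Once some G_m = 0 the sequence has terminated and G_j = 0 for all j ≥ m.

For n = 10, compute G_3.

i=0: 10 = 2^(2 + 1) + 2 (b=2); 2→3: 3^(3 + 1) + 3 = 84; 84−1 = 83
i=1: 83 = 3^(3 + 1) + 2 (b=3); 3→4: 4^(4 + 1) + 2 = 1026; 1026−1 = 1025
i=2: 1025 = 4^(4 + 1) + 1 (b=4); 4→5: 5^(5 + 1) + 1 = 15626; 15626−1 = 15625
i=3: 15625 = 5^(5 + 1) (b=5); 5→6: 6^(6 + 1) = 279936; 279936−1 = 279935

15625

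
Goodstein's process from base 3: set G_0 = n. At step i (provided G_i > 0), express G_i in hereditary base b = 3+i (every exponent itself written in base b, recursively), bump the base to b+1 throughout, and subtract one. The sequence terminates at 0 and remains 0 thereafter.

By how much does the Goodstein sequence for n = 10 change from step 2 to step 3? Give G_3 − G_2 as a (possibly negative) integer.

[0] 10 ≡ 3^2 + 1 (base 3). Lift 4: 17. −1: 16.
[1] 16 ≡ 4^2 (base 4). Lift 5: 25. −1: 24.
[2] 24 ≡ 4·5 + 4 (base 5). Lift 6: 28. −1: 27.

3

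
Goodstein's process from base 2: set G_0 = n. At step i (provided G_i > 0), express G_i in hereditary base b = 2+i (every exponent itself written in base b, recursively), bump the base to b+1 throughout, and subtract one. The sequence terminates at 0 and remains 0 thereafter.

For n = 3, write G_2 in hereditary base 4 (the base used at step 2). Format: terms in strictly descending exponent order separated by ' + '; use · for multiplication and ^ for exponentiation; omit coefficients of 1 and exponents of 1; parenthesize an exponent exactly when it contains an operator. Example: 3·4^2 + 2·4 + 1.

G_0 = 3. HB_2(3) = 2 + 1. Bump = 4. G_1 = 3.
G_1 = 3. HB_3(3) = 3. Bump = 4. G_2 = 3.
G_2 = 3. HB_4(3) = 3. Bump = 3. G_3 = 2.

3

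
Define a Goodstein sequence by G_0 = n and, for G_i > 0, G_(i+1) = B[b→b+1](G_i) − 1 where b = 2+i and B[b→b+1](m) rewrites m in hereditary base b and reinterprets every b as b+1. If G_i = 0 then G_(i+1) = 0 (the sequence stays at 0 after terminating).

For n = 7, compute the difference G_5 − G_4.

776886

(0) 7|_2 = 2^2 + 2 + 1 ↦ 3^3 + 3 + 1|_3 = 31 ⇒ 30
(1) 30|_3 = 3^3 + 3 ↦ 4^4 + 4|_4 = 260 ⇒ 259
(2) 259|_4 = 4^4 + 3 ↦ 5^5 + 3|_5 = 3128 ⇒ 3127
(3) 3127|_5 = 5^5 + 2 ↦ 6^6 + 2|_6 = 46658 ⇒ 46657
(4) 46657|_6 = 6^6 + 1 ↦ 7^7 + 1|_7 = 823544 ⇒ 823543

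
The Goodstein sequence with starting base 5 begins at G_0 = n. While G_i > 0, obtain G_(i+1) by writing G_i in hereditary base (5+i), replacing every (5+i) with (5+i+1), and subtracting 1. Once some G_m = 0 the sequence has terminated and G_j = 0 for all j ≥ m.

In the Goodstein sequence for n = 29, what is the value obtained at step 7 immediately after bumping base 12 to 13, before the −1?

(0) 29|_5 = 5^2 + 4 ↦ 6^2 + 4|_6 = 40 ⇒ 39
(1) 39|_6 = 6^2 + 3 ↦ 7^2 + 3|_7 = 52 ⇒ 51
(2) 51|_7 = 7^2 + 2 ↦ 8^2 + 2|_8 = 66 ⇒ 65
(3) 65|_8 = 8^2 + 1 ↦ 9^2 + 1|_9 = 82 ⇒ 81
(4) 81|_9 = 9^2 ↦ 10^2|_10 = 100 ⇒ 99
(5) 99|_10 = 9·10 + 9 ↦ 9·11 + 9|_11 = 108 ⇒ 107
(6) 107|_11 = 9·11 + 8 ↦ 9·12 + 8|_12 = 116 ⇒ 115
(7) 115|_12 = 9·12 + 7 ↦ 9·13 + 7|_13 = 124 ⇒ 123

124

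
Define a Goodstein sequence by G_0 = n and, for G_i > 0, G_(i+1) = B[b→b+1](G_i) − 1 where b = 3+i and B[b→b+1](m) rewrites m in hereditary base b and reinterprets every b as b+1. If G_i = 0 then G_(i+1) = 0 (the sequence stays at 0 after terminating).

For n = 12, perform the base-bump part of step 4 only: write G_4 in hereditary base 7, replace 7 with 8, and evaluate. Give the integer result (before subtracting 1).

64

12 —HB3→ 3^2 + 3 —bump→ 4^2 + 4 = 20 —(−1)→ 19
19 —HB4→ 4^2 + 3 —bump→ 5^2 + 3 = 28 —(−1)→ 27
27 —HB5→ 5^2 + 2 —bump→ 6^2 + 2 = 38 —(−1)→ 37
37 —HB6→ 6^2 + 1 —bump→ 7^2 + 1 = 50 —(−1)→ 49
49 —HB7→ 7^2 —bump→ 8^2 = 64 —(−1)→ 63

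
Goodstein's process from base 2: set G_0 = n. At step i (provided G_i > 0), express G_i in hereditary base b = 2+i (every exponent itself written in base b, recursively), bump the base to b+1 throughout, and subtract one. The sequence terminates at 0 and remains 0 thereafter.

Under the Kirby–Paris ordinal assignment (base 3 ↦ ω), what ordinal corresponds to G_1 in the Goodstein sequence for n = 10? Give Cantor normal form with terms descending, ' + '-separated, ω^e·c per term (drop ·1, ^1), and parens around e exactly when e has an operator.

10 —HB2→ 2^(2 + 1) + 2 —bump→ 3^(3 + 1) + 3 = 84 —(−1)→ 83
83 —HB3→ 3^(3 + 1) + 2 —bump→ 4^(4 + 1) + 2 = 1026 —(−1)→ 1025

ω^(ω + 1) + 2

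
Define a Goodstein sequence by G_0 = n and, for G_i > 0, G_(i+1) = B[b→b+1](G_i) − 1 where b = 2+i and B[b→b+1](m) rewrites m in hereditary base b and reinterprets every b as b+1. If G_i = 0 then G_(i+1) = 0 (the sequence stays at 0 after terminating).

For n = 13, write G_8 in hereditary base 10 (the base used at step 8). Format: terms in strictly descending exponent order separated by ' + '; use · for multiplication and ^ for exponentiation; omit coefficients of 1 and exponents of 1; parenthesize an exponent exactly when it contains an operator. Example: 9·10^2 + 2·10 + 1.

step 0: 13 = 2^(2 + 1) + 2^2 + 1; sub 3 for 2: 3^(3 + 1) + 3^3 + 1; = 109; G_1 = 109−1 = 108
step 1: 108 = 3^(3 + 1) + 3^3; sub 4 for 3: 4^(4 + 1) + 4^4; = 1280; G_2 = 1280−1 = 1279
step 2: 1279 = 4^(4 + 1) + 3·4^3 + 3·4^2 + 3·4 + 3; sub 5 for 4: 5^(5 + 1) + 3·5^3 + 3·5^2 + 3·5 + 3; = 16093; G_3 = 16093−1 = 16092
step 3: 16092 = 5^(5 + 1) + 3·5^3 + 3·5^2 + 3·5 + 2; sub 6 for 5: 6^(6 + 1) + 3·6^3 + 3·6^2 + 3·6 + 2; = 280712; G_4 = 280712−1 = 280711
step 4: 280711 = 6^(6 + 1) + 3·6^3 + 3·6^2 + 3·6 + 1; sub 7 for 6: 7^(7 + 1) + 3·7^3 + 3·7^2 + 3·7 + 1; = 5765999; G_5 = 5765999−1 = 5765998
step 5: 5765998 = 7^(7 + 1) + 3·7^3 + 3·7^2 + 3·7; sub 8 for 7: 8^(8 + 1) + 3·8^3 + 3·8^2 + 3·8; = 134219480; G_6 = 134219480−1 = 134219479
step 6: 134219479 = 8^(8 + 1) + 3·8^3 + 3·8^2 + 2·8 + 7; sub 9 for 8: 9^(9 + 1) + 3·9^3 + 3·9^2 + 2·9 + 7; = 3486786856; G_7 = 3486786856−1 = 3486786855
step 7: 3486786855 = 9^(9 + 1) + 3·9^3 + 3·9^2 + 2·9 + 6; sub 10 for 9: 10^(10 + 1) + 3·10^3 + 3·10^2 + 2·10 + 6; = 100000003326; G_8 = 100000003326−1 = 100000003325
step 8: 100000003325 = 10^(10 + 1) + 3·10^3 + 3·10^2 + 2·10 + 5; sub 11 for 10: 11^(11 + 1) + 3·11^3 + 3·11^2 + 2·11 + 5; = 3138428381104; G_9 = 3138428381104−1 = 3138428381103

10^(10 + 1) + 3·10^3 + 3·10^2 + 2·10 + 5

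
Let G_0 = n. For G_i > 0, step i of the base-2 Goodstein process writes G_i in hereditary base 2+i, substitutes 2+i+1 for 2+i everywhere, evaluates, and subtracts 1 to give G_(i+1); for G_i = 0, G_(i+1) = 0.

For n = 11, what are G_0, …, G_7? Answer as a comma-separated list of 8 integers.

11, 84, 1027, 15627, 279937, 5764801, 134217727, 2749609302

11 —HB2→ 2^(2 + 1) + 2 + 1 —bump→ 3^(3 + 1) + 3 + 1 = 85 —(−1)→ 84
84 —HB3→ 3^(3 + 1) + 3 —bump→ 4^(4 + 1) + 4 = 1028 —(−1)→ 1027
1027 —HB4→ 4^(4 + 1) + 3 —bump→ 5^(5 + 1) + 3 = 15628 —(−1)→ 15627
15627 —HB5→ 5^(5 + 1) + 2 —bump→ 6^(6 + 1) + 2 = 279938 —(−1)→ 279937
279937 —HB6→ 6^(6 + 1) + 1 —bump→ 7^(7 + 1) + 1 = 5764802 —(−1)→ 5764801
5764801 —HB7→ 7^(7 + 1) —bump→ 8^(8 + 1) = 134217728 —(−1)→ 134217727
134217727 —HB8→ 7·8^8 + 7·8^7 + 7·8^6 + 7·8^5 + 7·8^4 + 7·8^3 + 7·8^2 + 7·8 + 7 —bump→ 7·9^9 + 7·9^7 + 7·9^6 + 7·9^5 + 7·9^4 + 7·9^3 + 7·9^2 + 7·9 + 7 = 2749609303 —(−1)→ 2749609302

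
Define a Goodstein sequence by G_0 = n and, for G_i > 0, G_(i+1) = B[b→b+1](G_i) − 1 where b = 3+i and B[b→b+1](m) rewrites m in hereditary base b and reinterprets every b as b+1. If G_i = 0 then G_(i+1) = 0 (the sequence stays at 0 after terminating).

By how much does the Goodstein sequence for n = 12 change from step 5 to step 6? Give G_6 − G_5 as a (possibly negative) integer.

i=0: 12 = 3^2 + 3 (b=3); 3→4: 4^2 + 4 = 20; 20−1 = 19
i=1: 19 = 4^2 + 3 (b=4); 4→5: 5^2 + 3 = 28; 28−1 = 27
i=2: 27 = 5^2 + 2 (b=5); 5→6: 6^2 + 2 = 38; 38−1 = 37
i=3: 37 = 6^2 + 1 (b=6); 6→7: 7^2 + 1 = 50; 50−1 = 49
i=4: 49 = 7^2 (b=7); 7→8: 8^2 = 64; 64−1 = 63
i=5: 63 = 7·8 + 7 (b=8); 8→9: 7·9 + 7 = 70; 70−1 = 69

6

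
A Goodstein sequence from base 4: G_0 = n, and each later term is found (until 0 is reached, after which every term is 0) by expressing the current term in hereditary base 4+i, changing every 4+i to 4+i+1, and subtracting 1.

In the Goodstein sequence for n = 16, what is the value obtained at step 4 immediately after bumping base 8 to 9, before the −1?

step 0: 16 = 4^2; sub 5 for 4: 5^2; = 25; G_1 = 25−1 = 24
step 1: 24 = 4·5 + 4; sub 6 for 5: 4·6 + 4; = 28; G_2 = 28−1 = 27
step 2: 27 = 4·6 + 3; sub 7 for 6: 4·7 + 3; = 31; G_3 = 31−1 = 30
step 3: 30 = 4·7 + 2; sub 8 for 7: 4·8 + 2; = 34; G_4 = 34−1 = 33
step 4: 33 = 4·8 + 1; sub 9 for 8: 4·9 + 1; = 37; G_5 = 37−1 = 36

37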